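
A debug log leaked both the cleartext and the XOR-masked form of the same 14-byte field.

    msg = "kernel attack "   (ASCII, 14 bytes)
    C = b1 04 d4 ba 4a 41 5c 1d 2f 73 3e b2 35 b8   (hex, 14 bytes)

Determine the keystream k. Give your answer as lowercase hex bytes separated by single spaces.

da 61 a6 d4 2f 2d 7c 7c 5b 07 5f d1 5e 98

Since C = msg ⊕ k, XORing both sides with msg gives k = msg ⊕ C.
6b xor b1 = da
65 xor 04 = 61
72 xor d4 = a6
6e xor ba = d4
65 xor 4a = 2f
6c xor 41 = 2d
20 xor 5c = 7c
61 xor 1d = 7c
74 xor 2f = 5b
74 xor 73 = 07
61 xor 3e = 5f
63 xor b2 = d1
6b xor 35 = 5e
20 xor b8 = 98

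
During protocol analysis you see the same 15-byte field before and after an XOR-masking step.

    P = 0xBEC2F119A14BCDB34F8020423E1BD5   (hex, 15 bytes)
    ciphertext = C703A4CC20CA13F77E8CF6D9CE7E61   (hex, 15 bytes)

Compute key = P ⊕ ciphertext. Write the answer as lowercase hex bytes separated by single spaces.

79 c1 55 d5 81 81 de 44 31 0c d6 9b f0 65 b4

Since ciphertext = P ⊕ key, XORing both sides with P gives key = P ⊕ ciphertext.
byte 0: be ^ c7 = 79
byte 1: c2 ^ 03 = c1
byte 2: f1 ^ a4 = 55
byte 3: 19 ^ cc = d5
byte 4: a1 ^ 20 = 81
byte 5: 4b ^ ca = 81
byte 6: cd ^ 13 = de
byte 7: b3 ^ f7 = 44
byte 8: 4f ^ 7e = 31
byte 9: 80 ^ 8c = 0c
byte 10: 20 ^ f6 = d6
byte 11: 42 ^ d9 = 9b
byte 12: 3e ^ ce = f0
byte 13: 1b ^ 7e = 65
byte 14: d5 ^ 61 = b4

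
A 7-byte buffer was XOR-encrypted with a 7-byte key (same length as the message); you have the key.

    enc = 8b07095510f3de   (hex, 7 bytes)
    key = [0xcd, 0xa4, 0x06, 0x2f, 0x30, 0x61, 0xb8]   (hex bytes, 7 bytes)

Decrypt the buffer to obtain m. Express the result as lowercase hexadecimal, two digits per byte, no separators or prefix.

XOR is its own inverse, so applying the key byte-wise gives the result directly.
8b XOR cd = 46
07 XOR a4 = a3
09 XOR 06 = 0f
55 XOR 2f = 7a
10 XOR 30 = 20
f3 XOR 61 = 92
de XOR b8 = 66

46a30f7a209266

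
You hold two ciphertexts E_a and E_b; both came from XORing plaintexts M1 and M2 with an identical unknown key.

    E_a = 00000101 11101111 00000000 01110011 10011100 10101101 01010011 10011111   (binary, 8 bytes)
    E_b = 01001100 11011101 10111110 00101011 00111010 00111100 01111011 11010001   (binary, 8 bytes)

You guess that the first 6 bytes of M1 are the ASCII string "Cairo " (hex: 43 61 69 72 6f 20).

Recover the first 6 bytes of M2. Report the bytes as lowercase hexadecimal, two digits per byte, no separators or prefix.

0a53d72ac9b1

First, E_a ⊕ E_b = (M1 ⊕ K) ⊕ (M2 ⊕ K) = M1 ⊕ M2, so the key drops out. Then M2 = (M1 ⊕ M2) ⊕ M1 over the first 6 bytes.
byte 0: (05 ^ 4c) ^ 43 = 49 ^ 43 = 0a
byte 1: (ef ^ dd) ^ 61 = 32 ^ 61 = 53
byte 2: (00 ^ be) ^ 69 = be ^ 69 = d7
byte 3: (73 ^ 2b) ^ 72 = 58 ^ 72 = 2a
byte 4: (9c ^ 3a) ^ 6f = a6 ^ 6f = c9
byte 5: (ad ^ 3c) ^ 20 = 91 ^ 20 = b1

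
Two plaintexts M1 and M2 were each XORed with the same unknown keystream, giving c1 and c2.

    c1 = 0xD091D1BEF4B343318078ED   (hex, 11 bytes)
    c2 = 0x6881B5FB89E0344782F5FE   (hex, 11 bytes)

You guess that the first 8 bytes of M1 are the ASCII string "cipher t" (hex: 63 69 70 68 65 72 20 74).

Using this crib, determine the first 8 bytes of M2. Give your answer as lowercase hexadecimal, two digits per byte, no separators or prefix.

First, c1 ⊕ c2 = (M1 ⊕ K) ⊕ (M2 ⊕ K) = M1 ⊕ M2, so the key drops out. Then M2 = (M1 ⊕ M2) ⊕ M1 over the first 8 bytes.
byte 0: (d0 xor 68) xor 63 = b8 xor 63 = db
byte 1: (91 xor 81) xor 69 = 10 xor 69 = 79
byte 2: (d1 xor b5) xor 70 = 64 xor 70 = 14
byte 3: (be xor fb) xor 68 = 45 xor 68 = 2d
byte 4: (f4 xor 89) xor 65 = 7d xor 65 = 18
byte 5: (b3 xor e0) xor 72 = 53 xor 72 = 21
byte 6: (43 xor 34) xor 20 = 77 xor 20 = 57
byte 7: (31 xor 47) xor 74 = 76 xor 74 = 02

db79142d18215702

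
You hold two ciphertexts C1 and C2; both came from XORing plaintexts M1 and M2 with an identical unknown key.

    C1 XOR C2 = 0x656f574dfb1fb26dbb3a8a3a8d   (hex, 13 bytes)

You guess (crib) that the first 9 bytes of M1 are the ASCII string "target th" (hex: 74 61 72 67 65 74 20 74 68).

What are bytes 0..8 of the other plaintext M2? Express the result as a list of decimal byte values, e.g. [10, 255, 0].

[17, 14, 37, 42, 158, 107, 146, 25, 211]

Since C1 ⊕ C2 = M1 ⊕ M2, XORing with the guessed M1 bytes yields the corresponding M2 bytes: M2 = (C1 ⊕ C2) ⊕ M1.
65 ⊕ 74 = 11
6f ⊕ 61 = 0e
57 ⊕ 72 = 25
4d ⊕ 67 = 2a
fb ⊕ 65 = 9e
1f ⊕ 74 = 6b
b2 ⊕ 20 = 92
6d ⊕ 74 = 19
bb ⊕ 68 = d3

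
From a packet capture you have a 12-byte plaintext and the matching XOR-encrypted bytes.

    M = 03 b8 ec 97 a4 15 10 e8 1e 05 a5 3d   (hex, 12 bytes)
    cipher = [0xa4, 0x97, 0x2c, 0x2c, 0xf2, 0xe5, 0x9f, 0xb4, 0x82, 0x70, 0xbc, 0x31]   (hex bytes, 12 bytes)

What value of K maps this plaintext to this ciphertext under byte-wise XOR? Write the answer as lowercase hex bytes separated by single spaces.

Since cipher = M ⊕ K, XORing both sides with M gives K = M ⊕ cipher.
byte 0: 03 xor a4 = a7
byte 1: b8 xor 97 = 2f
byte 2: ec xor 2c = c0
byte 3: 97 xor 2c = bb
byte 4: a4 xor f2 = 56
byte 5: 15 xor e5 = f0
byte 6: 10 xor 9f = 8f
byte 7: e8 xor b4 = 5c
byte 8: 1e xor 82 = 9c
byte 9: 05 xor 70 = 75
byte 10: a5 xor bc = 19
byte 11: 3d xor 31 = 0c

a7 2f c0 bb 56 f0 8f 5c 9c 75 19 0c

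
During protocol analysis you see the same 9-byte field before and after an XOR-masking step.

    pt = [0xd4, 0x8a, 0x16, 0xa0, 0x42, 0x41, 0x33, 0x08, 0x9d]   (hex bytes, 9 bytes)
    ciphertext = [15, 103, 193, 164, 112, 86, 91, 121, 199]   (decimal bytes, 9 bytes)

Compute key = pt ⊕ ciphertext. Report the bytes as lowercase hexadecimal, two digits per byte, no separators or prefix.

dbedd704321768715a

Since ciphertext = pt ⊕ key, XORing both sides with pt gives key = pt ⊕ ciphertext.
byte 0: 11010100 ^ 00001111 = 11011011
byte 1: 10001010 ^ 01100111 = 11101101
byte 2: 00010110 ^ 11000001 = 11010111
byte 3: 10100000 ^ 10100100 = 00000100
byte 4: 01000010 ^ 01110000 = 00110010
byte 5: 01000001 ^ 01010110 = 00010111
byte 6: 00110011 ^ 01011011 = 01101000
byte 7: 00001000 ^ 01111001 = 01110001
byte 8: 10011101 ^ 11000111 = 01011010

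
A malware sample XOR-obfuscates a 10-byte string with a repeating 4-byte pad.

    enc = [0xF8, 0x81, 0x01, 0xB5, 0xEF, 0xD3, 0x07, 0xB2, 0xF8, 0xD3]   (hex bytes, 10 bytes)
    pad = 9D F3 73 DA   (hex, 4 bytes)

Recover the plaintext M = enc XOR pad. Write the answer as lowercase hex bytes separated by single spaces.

The 4-byte key repeats, so the effective keystream is 9d f3 73 da 9d f3 73 da 9d f3.
byte 0: f8 XOR 9d = 65
byte 1: 81 XOR f3 = 72
byte 2: 01 XOR 73 = 72
byte 3: b5 XOR da = 6f
byte 4: ef XOR 9d = 72
byte 5: d3 XOR f3 = 20
byte 6: 07 XOR 73 = 74
byte 7: b2 XOR da = 68
byte 8: f8 XOR 9d = 65
byte 9: d3 XOR f3 = 20

65 72 72 6f 72 20 74 68 65 20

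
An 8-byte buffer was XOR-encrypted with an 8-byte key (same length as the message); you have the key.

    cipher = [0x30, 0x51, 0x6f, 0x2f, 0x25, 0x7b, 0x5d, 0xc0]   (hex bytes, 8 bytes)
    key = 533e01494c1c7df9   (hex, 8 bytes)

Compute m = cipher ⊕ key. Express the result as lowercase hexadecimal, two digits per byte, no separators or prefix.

636f6e6669672039

XOR is its own inverse, so applying the key byte-wise gives the result directly.
30 XOR 53 = 63
51 XOR 3e = 6f
6f XOR 01 = 6e
2f XOR 49 = 66
25 XOR 4c = 69
7b XOR 1c = 67
5d XOR 7d = 20
c0 XOR f9 = 39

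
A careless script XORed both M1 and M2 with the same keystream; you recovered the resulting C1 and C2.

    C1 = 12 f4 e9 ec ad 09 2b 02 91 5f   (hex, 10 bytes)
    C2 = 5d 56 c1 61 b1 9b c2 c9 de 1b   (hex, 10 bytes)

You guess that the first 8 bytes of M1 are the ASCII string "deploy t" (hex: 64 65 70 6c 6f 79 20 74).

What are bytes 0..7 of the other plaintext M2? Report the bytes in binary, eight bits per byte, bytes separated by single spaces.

00101011 11000111 01011000 11100001 01110011 11101011 11001001 10111111

First, C1 ⊕ C2 = (M1 ⊕ K) ⊕ (M2 ⊕ K) = M1 ⊕ M2, so the key drops out. Then M2 = (M1 ⊕ M2) ⊕ M1 over the first 8 bytes.
byte 0: (12 ⊕ 5d) ⊕ 64 = 4f ⊕ 64 = 2b
byte 1: (f4 ⊕ 56) ⊕ 65 = a2 ⊕ 65 = c7
byte 2: (e9 ⊕ c1) ⊕ 70 = 28 ⊕ 70 = 58
byte 3: (ec ⊕ 61) ⊕ 6c = 8d ⊕ 6c = e1
byte 4: (ad ⊕ b1) ⊕ 6f = 1c ⊕ 6f = 73
byte 5: (09 ⊕ 9b) ⊕ 79 = 92 ⊕ 79 = eb
byte 6: (2b ⊕ c2) ⊕ 20 = e9 ⊕ 20 = c9
byte 7: (02 ⊕ c9) ⊕ 74 = cb ⊕ 74 = bf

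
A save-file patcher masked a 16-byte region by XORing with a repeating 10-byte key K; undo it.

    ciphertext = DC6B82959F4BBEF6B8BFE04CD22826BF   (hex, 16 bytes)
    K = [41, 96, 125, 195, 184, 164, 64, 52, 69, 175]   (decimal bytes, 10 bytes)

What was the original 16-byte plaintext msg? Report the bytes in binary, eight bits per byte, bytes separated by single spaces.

11110101 00001011 11111111 01010110 00100111 11101111 11111110 11000010 11111101 00010000 11001001 00101100 10101111 11101011 10011110 00011011

The 10-byte key repeats, so the effective keystream is 29 60 7d c3 b8 a4 40 34 45 af 29 60 7d c3 b8 a4.
byte 0: 11011100 ^ 00101001 = 11110101
byte 1: 01101011 ^ 01100000 = 00001011
byte 2: 10000010 ^ 01111101 = 11111111
byte 3: 10010101 ^ 11000011 = 01010110
byte 4: 10011111 ^ 10111000 = 00100111
byte 5: 01001011 ^ 10100100 = 11101111
byte 6: 10111110 ^ 01000000 = 11111110
byte 7: 11110110 ^ 00110100 = 11000010
byte 8: 10111000 ^ 01000101 = 11111101
byte 9: 10111111 ^ 10101111 = 00010000
byte 10: 11100000 ^ 00101001 = 11001001
byte 11: 01001100 ^ 01100000 = 00101100
byte 12: 11010010 ^ 01111101 = 10101111
byte 13: 00101000 ^ 11000011 = 11101011
byte 14: 00100110 ^ 10111000 = 10011110
byte 15: 10111111 ^ 10100100 = 00011011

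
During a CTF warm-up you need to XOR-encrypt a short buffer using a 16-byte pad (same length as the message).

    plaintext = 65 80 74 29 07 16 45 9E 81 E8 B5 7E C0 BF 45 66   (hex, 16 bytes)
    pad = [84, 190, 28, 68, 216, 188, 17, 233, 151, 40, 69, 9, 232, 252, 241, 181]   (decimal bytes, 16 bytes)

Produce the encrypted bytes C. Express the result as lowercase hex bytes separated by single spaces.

XOR is its own inverse, so applying the key byte-wise gives the result directly.
byte 0: 65 ⊕ 54 = 31
byte 1: 80 ⊕ be = 3e
byte 2: 74 ⊕ 1c = 68
byte 3: 29 ⊕ 44 = 6d
byte 4: 07 ⊕ d8 = df
byte 5: 16 ⊕ bc = aa
byte 6: 45 ⊕ 11 = 54
byte 7: 9e ⊕ e9 = 77
byte 8: 81 ⊕ 97 = 16
byte 9: e8 ⊕ 28 = c0
byte 10: b5 ⊕ 45 = f0
byte 11: 7e ⊕ 09 = 77
byte 12: c0 ⊕ e8 = 28
byte 13: bf ⊕ fc = 43
byte 14: 45 ⊕ f1 = b4
byte 15: 66 ⊕ b5 = d3

31 3e 68 6d df aa 54 77 16 c0 f0 77 28 43 b4 d3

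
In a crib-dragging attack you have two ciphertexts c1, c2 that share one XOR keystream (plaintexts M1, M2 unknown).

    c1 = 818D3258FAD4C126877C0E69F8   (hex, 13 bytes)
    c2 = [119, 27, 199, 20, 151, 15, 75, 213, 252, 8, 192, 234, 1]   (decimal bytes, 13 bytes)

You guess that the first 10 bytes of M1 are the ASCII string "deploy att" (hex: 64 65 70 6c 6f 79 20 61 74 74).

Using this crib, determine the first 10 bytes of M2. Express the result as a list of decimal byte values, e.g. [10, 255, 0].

First, c1 ⊕ c2 = (M1 ⊕ K) ⊕ (M2 ⊕ K) = M1 ⊕ M2, so the key drops out. Then M2 = (M1 ⊕ M2) ⊕ M1 over the first 10 bytes.
byte 0: (81 xor 77) xor 64 = f6 xor 64 = 92
byte 1: (8d xor 1b) xor 65 = 96 xor 65 = f3
byte 2: (32 xor c7) xor 70 = f5 xor 70 = 85
byte 3: (58 xor 14) xor 6c = 4c xor 6c = 20
byte 4: (fa xor 97) xor 6f = 6d xor 6f = 02
byte 5: (d4 xor 0f) xor 79 = db xor 79 = a2
byte 6: (c1 xor 4b) xor 20 = 8a xor 20 = aa
byte 7: (26 xor d5) xor 61 = f3 xor 61 = 92
byte 8: (87 xor fc) xor 74 = 7b xor 74 = 0f
byte 9: (7c xor 08) xor 74 = 74 xor 74 = 00

[146, 243, 133, 32, 2, 162, 170, 146, 15, 0]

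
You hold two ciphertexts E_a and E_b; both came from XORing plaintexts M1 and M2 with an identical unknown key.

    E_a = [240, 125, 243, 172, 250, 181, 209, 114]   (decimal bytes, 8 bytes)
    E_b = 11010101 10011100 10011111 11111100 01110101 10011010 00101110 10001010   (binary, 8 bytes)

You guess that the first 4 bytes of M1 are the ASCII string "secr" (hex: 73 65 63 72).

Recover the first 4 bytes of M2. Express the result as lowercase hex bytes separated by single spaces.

First, E_a ⊕ E_b = (M1 ⊕ K) ⊕ (M2 ⊕ K) = M1 ⊕ M2, so the key drops out. Then M2 = (M1 ⊕ M2) ⊕ M1 over the first 4 bytes.
byte 0: (f0 ^ d5) ^ 73 = 25 ^ 73 = 56
byte 1: (7d ^ 9c) ^ 65 = e1 ^ 65 = 84
byte 2: (f3 ^ 9f) ^ 63 = 6c ^ 63 = 0f
byte 3: (ac ^ fc) ^ 72 = 50 ^ 72 = 22

56 84 0f 22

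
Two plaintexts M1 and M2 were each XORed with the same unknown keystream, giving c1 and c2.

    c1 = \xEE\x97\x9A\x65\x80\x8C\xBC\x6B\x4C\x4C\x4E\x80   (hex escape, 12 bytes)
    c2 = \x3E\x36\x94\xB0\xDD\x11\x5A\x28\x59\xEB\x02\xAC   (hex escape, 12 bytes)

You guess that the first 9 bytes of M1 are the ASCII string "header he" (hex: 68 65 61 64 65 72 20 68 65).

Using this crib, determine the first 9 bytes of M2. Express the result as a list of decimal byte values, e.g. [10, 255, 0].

[184, 196, 111, 177, 56, 239, 198, 43, 112]

First, c1 ⊕ c2 = (M1 ⊕ K) ⊕ (M2 ⊕ K) = M1 ⊕ M2, so the key drops out. Then M2 = (M1 ⊕ M2) ⊕ M1 over the first 9 bytes.
byte 0: (ee XOR 3e) XOR 68 = d0 XOR 68 = b8
byte 1: (97 XOR 36) XOR 65 = a1 XOR 65 = c4
byte 2: (9a XOR 94) XOR 61 = 0e XOR 61 = 6f
byte 3: (65 XOR b0) XOR 64 = d5 XOR 64 = b1
byte 4: (80 XOR dd) XOR 65 = 5d XOR 65 = 38
byte 5: (8c XOR 11) XOR 72 = 9d XOR 72 = ef
byte 6: (bc XOR 5a) XOR 20 = e6 XOR 20 = c6
byte 7: (6b XOR 28) XOR 68 = 43 XOR 68 = 2b
byte 8: (4c XOR 59) XOR 65 = 15 XOR 65 = 70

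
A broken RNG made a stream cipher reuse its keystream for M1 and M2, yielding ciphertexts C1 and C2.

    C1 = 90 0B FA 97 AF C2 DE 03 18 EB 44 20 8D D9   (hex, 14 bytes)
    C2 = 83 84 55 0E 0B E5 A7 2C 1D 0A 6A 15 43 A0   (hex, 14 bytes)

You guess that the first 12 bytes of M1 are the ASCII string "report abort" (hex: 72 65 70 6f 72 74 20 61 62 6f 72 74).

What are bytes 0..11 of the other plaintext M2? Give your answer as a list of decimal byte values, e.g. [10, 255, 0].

[97, 234, 223, 246, 214, 83, 89, 78, 103, 142, 92, 65]

First, C1 ⊕ C2 = (M1 ⊕ K) ⊕ (M2 ⊕ K) = M1 ⊕ M2, so the key drops out. Then M2 = (M1 ⊕ M2) ⊕ M1 over the first 12 bytes.
byte 0: (90 xor 83) xor 72 = 13 xor 72 = 61
byte 1: (0b xor 84) xor 65 = 8f xor 65 = ea
byte 2: (fa xor 55) xor 70 = af xor 70 = df
byte 3: (97 xor 0e) xor 6f = 99 xor 6f = f6
byte 4: (af xor 0b) xor 72 = a4 xor 72 = d6
byte 5: (c2 xor e5) xor 74 = 27 xor 74 = 53
byte 6: (de xor a7) xor 20 = 79 xor 20 = 59
byte 7: (03 xor 2c) xor 61 = 2f xor 61 = 4e
byte 8: (18 xor 1d) xor 62 = 05 xor 62 = 67
byte 9: (eb xor 0a) xor 6f = e1 xor 6f = 8e
byte 10: (44 xor 6a) xor 72 = 2e xor 72 = 5c
byte 11: (20 xor 15) xor 74 = 35 xor 74 = 41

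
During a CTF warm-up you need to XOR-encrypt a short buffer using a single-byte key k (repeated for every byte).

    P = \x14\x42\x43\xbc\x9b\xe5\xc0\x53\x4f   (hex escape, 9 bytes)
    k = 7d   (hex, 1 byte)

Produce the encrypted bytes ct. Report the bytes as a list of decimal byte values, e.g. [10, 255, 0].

[105, 63, 62, 193, 230, 152, 189, 46, 50]

The 1-byte key repeats, so the effective keystream is 7d 7d 7d 7d 7d 7d 7d 7d 7d.
byte 0: 00010100 xor 01111101 = 01101001
byte 1: 01000010 xor 01111101 = 00111111
byte 2: 01000011 xor 01111101 = 00111110
byte 3: 10111100 xor 01111101 = 11000001
byte 4: 10011011 xor 01111101 = 11100110
byte 5: 11100101 xor 01111101 = 10011000
byte 6: 11000000 xor 01111101 = 10111101
byte 7: 01010011 xor 01111101 = 00101110
byte 8: 01001111 xor 01111101 = 00110010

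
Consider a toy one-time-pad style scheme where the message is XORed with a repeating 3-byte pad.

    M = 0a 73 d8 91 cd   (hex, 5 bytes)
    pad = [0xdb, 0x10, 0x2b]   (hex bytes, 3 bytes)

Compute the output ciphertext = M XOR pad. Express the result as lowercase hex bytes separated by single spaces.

d1 63 f3 4a dd

The 3-byte key repeats, so the effective keystream is db 10 2b db 10.
byte 0: 0a ^ db = d1
byte 1: 73 ^ 10 = 63
byte 2: d8 ^ 2b = f3
byte 3: 91 ^ db = 4a
byte 4: cd ^ 10 = dd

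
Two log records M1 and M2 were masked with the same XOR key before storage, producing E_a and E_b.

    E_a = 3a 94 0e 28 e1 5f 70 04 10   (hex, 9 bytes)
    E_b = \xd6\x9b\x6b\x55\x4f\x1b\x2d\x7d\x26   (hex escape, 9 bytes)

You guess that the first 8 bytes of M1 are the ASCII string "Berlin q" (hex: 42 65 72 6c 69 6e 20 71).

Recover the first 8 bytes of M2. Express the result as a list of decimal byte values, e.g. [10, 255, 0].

[174, 106, 23, 17, 199, 42, 125, 8]

First, E_a ⊕ E_b = (M1 ⊕ K) ⊕ (M2 ⊕ K) = M1 ⊕ M2, so the key drops out. Then M2 = (M1 ⊕ M2) ⊕ M1 over the first 8 bytes.
byte 0: (3a XOR d6) XOR 42 = ec XOR 42 = ae
byte 1: (94 XOR 9b) XOR 65 = 0f XOR 65 = 6a
byte 2: (0e XOR 6b) XOR 72 = 65 XOR 72 = 17
byte 3: (28 XOR 55) XOR 6c = 7d XOR 6c = 11
byte 4: (e1 XOR 4f) XOR 69 = ae XOR 69 = c7
byte 5: (5f XOR 1b) XOR 6e = 44 XOR 6e = 2a
byte 6: (70 XOR 2d) XOR 20 = 5d XOR 20 = 7d
byte 7: (04 XOR 7d) XOR 71 = 79 XOR 71 = 08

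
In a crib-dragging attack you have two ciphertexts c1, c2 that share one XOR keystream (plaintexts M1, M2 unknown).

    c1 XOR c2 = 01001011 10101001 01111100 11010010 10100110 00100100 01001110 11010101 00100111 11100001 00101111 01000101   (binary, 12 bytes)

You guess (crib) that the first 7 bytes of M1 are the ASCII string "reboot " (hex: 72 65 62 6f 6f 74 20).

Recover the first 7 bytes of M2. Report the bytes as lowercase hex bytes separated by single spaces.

39 cc 1e bd c9 50 6e

Since c1 ⊕ c2 = M1 ⊕ M2, XORing with the guessed M1 bytes yields the corresponding M2 bytes: M2 = (c1 ⊕ c2) ⊕ M1.
byte 0: 01001011 ⊕ 01110010 = 00111001
byte 1: 10101001 ⊕ 01100101 = 11001100
byte 2: 01111100 ⊕ 01100010 = 00011110
byte 3: 11010010 ⊕ 01101111 = 10111101
byte 4: 10100110 ⊕ 01101111 = 11001001
byte 5: 00100100 ⊕ 01110100 = 01010000
byte 6: 01001110 ⊕ 00100000 = 01101110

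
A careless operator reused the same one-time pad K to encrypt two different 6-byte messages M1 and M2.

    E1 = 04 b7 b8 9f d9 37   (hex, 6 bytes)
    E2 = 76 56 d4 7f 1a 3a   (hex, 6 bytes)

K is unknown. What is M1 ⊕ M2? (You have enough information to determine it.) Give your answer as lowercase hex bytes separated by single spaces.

E1 ⊕ E2 = (M1 ⊕ K) ⊕ (M2 ⊕ K) = M1 ⊕ M2 — the shared key cancels under XOR.
byte 0: 04 XOR 76 = 72
byte 1: b7 XOR 56 = e1
byte 2: b8 XOR d4 = 6c
byte 3: 9f XOR 7f = e0
byte 4: d9 XOR 1a = c3
byte 5: 37 XOR 3a = 0d

72 e1 6c e0 c3 0d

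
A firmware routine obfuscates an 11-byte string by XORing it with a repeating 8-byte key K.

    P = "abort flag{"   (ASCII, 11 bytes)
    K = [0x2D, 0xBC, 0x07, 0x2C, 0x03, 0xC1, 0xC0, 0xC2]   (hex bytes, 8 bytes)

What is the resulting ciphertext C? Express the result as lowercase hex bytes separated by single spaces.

4c de 68 5e 77 e1 a6 ae 4c db 7c

The 8-byte key repeats, so the effective keystream is 2d bc 07 2c 03 c1 c0 c2 2d bc 07.
byte 0: 61 xor 2d = 4c
byte 1: 62 xor bc = de
byte 2: 6f xor 07 = 68
byte 3: 72 xor 2c = 5e
byte 4: 74 xor 03 = 77
byte 5: 20 xor c1 = e1
byte 6: 66 xor c0 = a6
byte 7: 6c xor c2 = ae
byte 8: 61 xor 2d = 4c
byte 9: 67 xor bc = db
byte 10: 7b xor 07 = 7c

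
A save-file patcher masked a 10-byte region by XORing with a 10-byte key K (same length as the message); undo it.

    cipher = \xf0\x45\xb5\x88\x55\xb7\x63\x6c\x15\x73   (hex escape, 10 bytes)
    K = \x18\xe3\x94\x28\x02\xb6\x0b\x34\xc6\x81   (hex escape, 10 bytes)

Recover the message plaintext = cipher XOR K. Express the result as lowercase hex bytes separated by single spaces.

e8 a6 21 a0 57 01 68 58 d3 f2

f0 ⊕ 18 = e8
45 ⊕ e3 = a6
b5 ⊕ 94 = 21
88 ⊕ 28 = a0
55 ⊕ 02 = 57
b7 ⊕ b6 = 01
63 ⊕ 0b = 68
6c ⊕ 34 = 58
15 ⊕ c6 = d3
73 ⊕ 81 = f2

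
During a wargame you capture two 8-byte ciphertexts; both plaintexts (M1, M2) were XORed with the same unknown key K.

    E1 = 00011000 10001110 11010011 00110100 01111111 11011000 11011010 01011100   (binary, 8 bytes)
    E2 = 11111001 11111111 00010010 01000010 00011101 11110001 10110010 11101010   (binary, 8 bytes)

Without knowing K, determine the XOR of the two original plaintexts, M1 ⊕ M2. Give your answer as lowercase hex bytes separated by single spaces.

E1 ⊕ E2 = (M1 ⊕ K) ⊕ (M2 ⊕ K) = M1 ⊕ M2 — the shared key cancels under XOR.
18 ⊕ f9 = e1
8e ⊕ ff = 71
d3 ⊕ 12 = c1
34 ⊕ 42 = 76
7f ⊕ 1d = 62
d8 ⊕ f1 = 29
da ⊕ b2 = 68
5c ⊕ ea = b6

e1 71 c1 76 62 29 68 b6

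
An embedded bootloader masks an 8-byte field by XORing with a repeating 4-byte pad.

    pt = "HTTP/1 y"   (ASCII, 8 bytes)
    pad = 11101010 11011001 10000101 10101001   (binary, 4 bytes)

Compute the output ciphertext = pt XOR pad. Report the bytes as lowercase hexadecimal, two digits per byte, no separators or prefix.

a28dd1f9c5e8a5d0

The 4-byte key repeats, so the effective keystream is ea d9 85 a9 ea d9 85 a9.
byte 0: 48 ⊕ ea = a2
byte 1: 54 ⊕ d9 = 8d
byte 2: 54 ⊕ 85 = d1
byte 3: 50 ⊕ a9 = f9
byte 4: 2f ⊕ ea = c5
byte 5: 31 ⊕ d9 = e8
byte 6: 20 ⊕ 85 = a5
byte 7: 79 ⊕ a9 = d0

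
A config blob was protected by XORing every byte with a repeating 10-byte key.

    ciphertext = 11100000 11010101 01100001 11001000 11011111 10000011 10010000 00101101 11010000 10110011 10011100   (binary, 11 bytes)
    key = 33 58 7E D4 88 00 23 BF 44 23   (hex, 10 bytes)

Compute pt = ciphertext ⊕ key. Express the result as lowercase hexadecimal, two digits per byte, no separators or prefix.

d38d1f1c5783b3929490af

The 10-byte key repeats, so the effective keystream is 33 58 7e d4 88 00 23 bf 44 23 33.
byte 0: 224 XOR  51 = 211
byte 1: 213 XOR  88 = 141
byte 2:  97 XOR 126 =  31
byte 3: 200 XOR 212 =  28
byte 4: 223 XOR 136 =  87
byte 5: 131 XOR   0 = 131
byte 6: 144 XOR  35 = 179
byte 7:  45 XOR 191 = 146
byte 8: 208 XOR  68 = 148
byte 9: 179 XOR  35 = 144
byte 10: 156 XOR  51 = 175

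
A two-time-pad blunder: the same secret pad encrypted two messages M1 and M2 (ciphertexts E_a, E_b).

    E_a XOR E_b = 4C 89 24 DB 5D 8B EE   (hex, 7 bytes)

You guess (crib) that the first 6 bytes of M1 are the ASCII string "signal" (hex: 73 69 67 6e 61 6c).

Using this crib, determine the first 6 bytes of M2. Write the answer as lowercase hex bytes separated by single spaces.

Since E_a ⊕ E_b = M1 ⊕ M2, XORing with the guessed M1 bytes yields the corresponding M2 bytes: M2 = (E_a ⊕ E_b) ⊕ M1.
 76 ⊕ 115 =  63
137 ⊕ 105 = 224
 36 ⊕ 103 =  67
219 ⊕ 110 = 181
 93 ⊕  97 =  60
139 ⊕ 108 = 231

3f e0 43 b5 3c e7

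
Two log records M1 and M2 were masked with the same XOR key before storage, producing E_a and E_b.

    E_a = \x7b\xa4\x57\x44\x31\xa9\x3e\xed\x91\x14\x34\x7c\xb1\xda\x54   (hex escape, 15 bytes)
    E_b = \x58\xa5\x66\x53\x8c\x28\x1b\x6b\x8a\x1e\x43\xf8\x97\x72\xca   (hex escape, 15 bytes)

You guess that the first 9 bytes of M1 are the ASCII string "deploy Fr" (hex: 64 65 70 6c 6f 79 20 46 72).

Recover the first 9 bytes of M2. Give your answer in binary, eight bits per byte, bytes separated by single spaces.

01000111 01100100 01000001 01111011 11010010 11111000 00000101 11000000 01101001

First, E_a ⊕ E_b = (M1 ⊕ K) ⊕ (M2 ⊕ K) = M1 ⊕ M2, so the key drops out. Then M2 = (M1 ⊕ M2) ⊕ M1 over the first 9 bytes.
byte 0: (7b xor 58) xor 64 = 23 xor 64 = 47
byte 1: (a4 xor a5) xor 65 = 01 xor 65 = 64
byte 2: (57 xor 66) xor 70 = 31 xor 70 = 41
byte 3: (44 xor 53) xor 6c = 17 xor 6c = 7b
byte 4: (31 xor 8c) xor 6f = bd xor 6f = d2
byte 5: (a9 xor 28) xor 79 = 81 xor 79 = f8
byte 6: (3e xor 1b) xor 20 = 25 xor 20 = 05
byte 7: (ed xor 6b) xor 46 = 86 xor 46 = c0
byte 8: (91 xor 8a) xor 72 = 1b xor 72 = 69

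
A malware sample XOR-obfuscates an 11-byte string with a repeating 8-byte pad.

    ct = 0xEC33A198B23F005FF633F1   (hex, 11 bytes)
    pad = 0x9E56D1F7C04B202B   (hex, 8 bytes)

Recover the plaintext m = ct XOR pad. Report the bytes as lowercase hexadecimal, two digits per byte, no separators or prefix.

The 8-byte key repeats, so the effective keystream is 9e 56 d1 f7 c0 4b 20 2b 9e 56 d1.
byte 0: ec ^ 9e = 72
byte 1: 33 ^ 56 = 65
byte 2: a1 ^ d1 = 70
byte 3: 98 ^ f7 = 6f
byte 4: b2 ^ c0 = 72
byte 5: 3f ^ 4b = 74
byte 6: 00 ^ 20 = 20
byte 7: 5f ^ 2b = 74
byte 8: f6 ^ 9e = 68
byte 9: 33 ^ 56 = 65
byte 10: f1 ^ d1 = 20

7265706f72742074686520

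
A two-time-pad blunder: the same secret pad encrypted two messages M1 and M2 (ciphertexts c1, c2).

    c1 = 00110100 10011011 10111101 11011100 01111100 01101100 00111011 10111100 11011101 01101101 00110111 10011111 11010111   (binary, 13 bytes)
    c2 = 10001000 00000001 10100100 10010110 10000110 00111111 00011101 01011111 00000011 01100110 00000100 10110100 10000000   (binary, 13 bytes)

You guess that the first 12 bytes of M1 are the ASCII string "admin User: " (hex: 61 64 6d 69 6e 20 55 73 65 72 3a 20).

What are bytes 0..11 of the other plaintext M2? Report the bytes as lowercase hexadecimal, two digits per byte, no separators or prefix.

ddfe742394737390bb79090b

First, c1 ⊕ c2 = (M1 ⊕ K) ⊕ (M2 ⊕ K) = M1 ⊕ M2, so the key drops out. Then M2 = (M1 ⊕ M2) ⊕ M1 over the first 12 bytes.
byte 0: (34 ⊕ 88) ⊕ 61 = bc ⊕ 61 = dd
byte 1: (9b ⊕ 01) ⊕ 64 = 9a ⊕ 64 = fe
byte 2: (bd ⊕ a4) ⊕ 6d = 19 ⊕ 6d = 74
byte 3: (dc ⊕ 96) ⊕ 69 = 4a ⊕ 69 = 23
byte 4: (7c ⊕ 86) ⊕ 6e = fa ⊕ 6e = 94
byte 5: (6c ⊕ 3f) ⊕ 20 = 53 ⊕ 20 = 73
byte 6: (3b ⊕ 1d) ⊕ 55 = 26 ⊕ 55 = 73
byte 7: (bc ⊕ 5f) ⊕ 73 = e3 ⊕ 73 = 90
byte 8: (dd ⊕ 03) ⊕ 65 = de ⊕ 65 = bb
byte 9: (6d ⊕ 66) ⊕ 72 = 0b ⊕ 72 = 79
byte 10: (37 ⊕ 04) ⊕ 3a = 33 ⊕ 3a = 09
byte 11: (9f ⊕ b4) ⊕ 20 = 2b ⊕ 20 = 0b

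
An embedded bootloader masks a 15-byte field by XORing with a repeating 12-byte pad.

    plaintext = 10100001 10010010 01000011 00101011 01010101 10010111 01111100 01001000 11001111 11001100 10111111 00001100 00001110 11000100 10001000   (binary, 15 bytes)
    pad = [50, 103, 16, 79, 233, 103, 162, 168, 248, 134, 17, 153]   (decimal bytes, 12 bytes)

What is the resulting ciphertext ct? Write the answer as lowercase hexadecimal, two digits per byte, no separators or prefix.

93f55364bcf0dee0374aae953ca398

The 12-byte key repeats, so the effective keystream is 32 67 10 4f e9 67 a2 a8 f8 86 11 99 32 67 10.
byte 0: a1 XOR 32 = 93
byte 1: 92 XOR 67 = f5
byte 2: 43 XOR 10 = 53
byte 3: 2b XOR 4f = 64
byte 4: 55 XOR e9 = bc
byte 5: 97 XOR 67 = f0
byte 6: 7c XOR a2 = de
byte 7: 48 XOR a8 = e0
byte 8: cf XOR f8 = 37
byte 9: cc XOR 86 = 4a
byte 10: bf XOR 11 = ae
byte 11: 0c XOR 99 = 95
byte 12: 0e XOR 32 = 3c
byte 13: c4 XOR 67 = a3
byte 14: 88 XOR 10 = 98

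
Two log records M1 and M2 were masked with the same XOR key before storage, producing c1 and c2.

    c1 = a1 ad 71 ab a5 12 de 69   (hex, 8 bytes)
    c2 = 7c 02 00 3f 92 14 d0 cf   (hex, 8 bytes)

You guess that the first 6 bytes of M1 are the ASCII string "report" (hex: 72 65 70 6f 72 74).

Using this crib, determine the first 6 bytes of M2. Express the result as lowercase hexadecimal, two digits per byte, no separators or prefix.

afca01fb4572

First, c1 ⊕ c2 = (M1 ⊕ K) ⊕ (M2 ⊕ K) = M1 ⊕ M2, so the key drops out. Then M2 = (M1 ⊕ M2) ⊕ M1 over the first 6 bytes.
byte 0: (a1 xor 7c) xor 72 = dd xor 72 = af
byte 1: (ad xor 02) xor 65 = af xor 65 = ca
byte 2: (71 xor 00) xor 70 = 71 xor 70 = 01
byte 3: (ab xor 3f) xor 6f = 94 xor 6f = fb
byte 4: (a5 xor 92) xor 72 = 37 xor 72 = 45
byte 5: (12 xor 14) xor 74 = 06 xor 74 = 72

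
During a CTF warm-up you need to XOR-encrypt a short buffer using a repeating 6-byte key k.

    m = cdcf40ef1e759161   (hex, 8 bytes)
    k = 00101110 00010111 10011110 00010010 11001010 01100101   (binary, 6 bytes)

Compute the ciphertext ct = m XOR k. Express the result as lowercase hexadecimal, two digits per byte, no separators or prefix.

The 6-byte key repeats, so the effective keystream is 2e 17 9e 12 ca 65 2e 17.
byte 0: 11001101 ^ 00101110 = 11100011
byte 1: 11001111 ^ 00010111 = 11011000
byte 2: 01000000 ^ 10011110 = 11011110
byte 3: 11101111 ^ 00010010 = 11111101
byte 4: 00011110 ^ 11001010 = 11010100
byte 5: 01110101 ^ 01100101 = 00010000
byte 6: 10010001 ^ 00101110 = 10111111
byte 7: 01100001 ^ 00010111 = 01110110

e3d8defdd410bf76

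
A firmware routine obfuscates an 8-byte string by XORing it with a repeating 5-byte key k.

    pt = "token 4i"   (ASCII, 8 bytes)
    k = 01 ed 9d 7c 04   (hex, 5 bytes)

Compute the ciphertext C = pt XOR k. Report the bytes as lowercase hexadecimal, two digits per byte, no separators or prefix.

7582f6196a21d9f4

The 5-byte key repeats, so the effective keystream is 01 ed 9d 7c 04 01 ed 9d.
byte 0: 74 ^ 01 = 75
byte 1: 6f ^ ed = 82
byte 2: 6b ^ 9d = f6
byte 3: 65 ^ 7c = 19
byte 4: 6e ^ 04 = 6a
byte 5: 20 ^ 01 = 21
byte 6: 34 ^ ed = d9
byte 7: 69 ^ 9d = f4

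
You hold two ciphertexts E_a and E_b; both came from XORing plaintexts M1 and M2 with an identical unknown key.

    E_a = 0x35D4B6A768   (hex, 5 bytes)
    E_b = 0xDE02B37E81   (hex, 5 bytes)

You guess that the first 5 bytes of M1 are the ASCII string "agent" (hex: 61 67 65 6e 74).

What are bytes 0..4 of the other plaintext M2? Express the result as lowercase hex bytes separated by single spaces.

8a b1 60 b7 9d

First, E_a ⊕ E_b = (M1 ⊕ K) ⊕ (M2 ⊕ K) = M1 ⊕ M2, so the key drops out. Then M2 = (M1 ⊕ M2) ⊕ M1 over the first 5 bytes.
byte 0: (35 ⊕ de) ⊕ 61 = eb ⊕ 61 = 8a
byte 1: (d4 ⊕ 02) ⊕ 67 = d6 ⊕ 67 = b1
byte 2: (b6 ⊕ b3) ⊕ 65 = 05 ⊕ 65 = 60
byte 3: (a7 ⊕ 7e) ⊕ 6e = d9 ⊕ 6e = b7
byte 4: (68 ⊕ 81) ⊕ 74 = e9 ⊕ 74 = 9d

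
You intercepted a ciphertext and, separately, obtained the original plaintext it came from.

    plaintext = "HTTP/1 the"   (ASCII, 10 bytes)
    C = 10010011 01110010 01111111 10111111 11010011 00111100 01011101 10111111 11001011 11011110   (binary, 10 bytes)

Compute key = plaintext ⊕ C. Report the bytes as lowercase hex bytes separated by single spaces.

db 26 2b ef fc 0d 7d cb a3 bb

Since C = plaintext ⊕ key, XORing both sides with plaintext gives key = plaintext ⊕ C.
48 xor 93 = db
54 xor 72 = 26
54 xor 7f = 2b
50 xor bf = ef
2f xor d3 = fc
31 xor 3c = 0d
20 xor 5d = 7d
74 xor bf = cb
68 xor cb = a3
65 xor de = bb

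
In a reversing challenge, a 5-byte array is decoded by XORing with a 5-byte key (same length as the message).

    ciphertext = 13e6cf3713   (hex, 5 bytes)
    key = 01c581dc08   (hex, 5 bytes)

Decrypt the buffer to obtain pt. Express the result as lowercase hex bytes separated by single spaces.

12 23 4e eb 1b

byte 0: 13 xor 01 = 12
byte 1: e6 xor c5 = 23
byte 2: cf xor 81 = 4e
byte 3: 37 xor dc = eb
byte 4: 13 xor 08 = 1b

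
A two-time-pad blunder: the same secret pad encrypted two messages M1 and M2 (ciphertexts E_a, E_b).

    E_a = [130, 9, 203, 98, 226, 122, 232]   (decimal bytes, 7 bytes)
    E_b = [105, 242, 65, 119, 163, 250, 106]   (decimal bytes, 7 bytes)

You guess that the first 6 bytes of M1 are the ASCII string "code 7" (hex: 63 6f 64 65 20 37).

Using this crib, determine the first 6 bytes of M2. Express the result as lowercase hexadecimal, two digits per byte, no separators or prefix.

8894ee7061b7

First, E_a ⊕ E_b = (M1 ⊕ K) ⊕ (M2 ⊕ K) = M1 ⊕ M2, so the key drops out. Then M2 = (M1 ⊕ M2) ⊕ M1 over the first 6 bytes.
byte 0: (82 ⊕ 69) ⊕ 63 = eb ⊕ 63 = 88
byte 1: (09 ⊕ f2) ⊕ 6f = fb ⊕ 6f = 94
byte 2: (cb ⊕ 41) ⊕ 64 = 8a ⊕ 64 = ee
byte 3: (62 ⊕ 77) ⊕ 65 = 15 ⊕ 65 = 70
byte 4: (e2 ⊕ a3) ⊕ 20 = 41 ⊕ 20 = 61
byte 5: (7a ⊕ fa) ⊕ 37 = 80 ⊕ 37 = b7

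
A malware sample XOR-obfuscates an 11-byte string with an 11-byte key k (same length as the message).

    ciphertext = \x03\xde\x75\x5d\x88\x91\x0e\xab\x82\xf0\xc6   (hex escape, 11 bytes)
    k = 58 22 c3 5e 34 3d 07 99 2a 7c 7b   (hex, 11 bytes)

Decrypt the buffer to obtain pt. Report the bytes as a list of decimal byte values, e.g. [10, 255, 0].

[91, 252, 182, 3, 188, 172, 9, 50, 168, 140, 189]

XOR is its own inverse, so applying the key byte-wise gives the result directly.
byte 0: 03 XOR 58 = 5b
byte 1: de XOR 22 = fc
byte 2: 75 XOR c3 = b6
byte 3: 5d XOR 5e = 03
byte 4: 88 XOR 34 = bc
byte 5: 91 XOR 3d = ac
byte 6: 0e XOR 07 = 09
byte 7: ab XOR 99 = 32
byte 8: 82 XOR 2a = a8
byte 9: f0 XOR 7c = 8c
byte 10: c6 XOR 7b = bd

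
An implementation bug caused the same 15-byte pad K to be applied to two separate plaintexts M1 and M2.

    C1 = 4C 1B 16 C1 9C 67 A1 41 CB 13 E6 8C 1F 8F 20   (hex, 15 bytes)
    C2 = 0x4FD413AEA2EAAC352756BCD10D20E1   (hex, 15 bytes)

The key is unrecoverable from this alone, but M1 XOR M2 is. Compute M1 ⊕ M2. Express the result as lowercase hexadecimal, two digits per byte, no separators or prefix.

C1 ⊕ C2 = (M1 ⊕ K) ⊕ (M2 ⊕ K) = M1 ⊕ M2 — the shared key cancels under XOR.
4c XOR 4f = 03
1b XOR d4 = cf
16 XOR 13 = 05
c1 XOR ae = 6f
9c XOR a2 = 3e
67 XOR ea = 8d
a1 XOR ac = 0d
41 XOR 35 = 74
cb XOR 27 = ec
13 XOR 56 = 45
e6 XOR bc = 5a
8c XOR d1 = 5d
1f XOR 0d = 12
8f XOR 20 = af
20 XOR e1 = c1

03cf056f3e8d0d74ec455a5d12afc1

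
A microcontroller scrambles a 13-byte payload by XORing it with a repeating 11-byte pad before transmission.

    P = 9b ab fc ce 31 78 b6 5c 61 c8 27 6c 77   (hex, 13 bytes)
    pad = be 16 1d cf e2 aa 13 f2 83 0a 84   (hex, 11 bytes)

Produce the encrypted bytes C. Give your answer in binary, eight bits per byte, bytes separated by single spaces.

00100101 10111101 11100001 00000001 11010011 11010010 10100101 10101110 11100010 11000010 10100011 11010010 01100001

The 11-byte key repeats, so the effective keystream is be 16 1d cf e2 aa 13 f2 83 0a 84 be 16.
byte 0: 9b ^ be = 25
byte 1: ab ^ 16 = bd
byte 2: fc ^ 1d = e1
byte 3: ce ^ cf = 01
byte 4: 31 ^ e2 = d3
byte 5: 78 ^ aa = d2
byte 6: b6 ^ 13 = a5
byte 7: 5c ^ f2 = ae
byte 8: 61 ^ 83 = e2
byte 9: c8 ^ 0a = c2
byte 10: 27 ^ 84 = a3
byte 11: 6c ^ be = d2
byte 12: 77 ^ 16 = 61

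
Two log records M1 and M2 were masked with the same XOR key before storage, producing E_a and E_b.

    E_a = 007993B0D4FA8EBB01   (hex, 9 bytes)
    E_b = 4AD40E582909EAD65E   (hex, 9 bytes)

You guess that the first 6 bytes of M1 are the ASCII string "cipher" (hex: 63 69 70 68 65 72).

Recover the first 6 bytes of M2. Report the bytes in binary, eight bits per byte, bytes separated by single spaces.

First, E_a ⊕ E_b = (M1 ⊕ K) ⊕ (M2 ⊕ K) = M1 ⊕ M2, so the key drops out. Then M2 = (M1 ⊕ M2) ⊕ M1 over the first 6 bytes.
byte 0: (00 xor 4a) xor 63 = 4a xor 63 = 29
byte 1: (79 xor d4) xor 69 = ad xor 69 = c4
byte 2: (93 xor 0e) xor 70 = 9d xor 70 = ed
byte 3: (b0 xor 58) xor 68 = e8 xor 68 = 80
byte 4: (d4 xor 29) xor 65 = fd xor 65 = 98
byte 5: (fa xor 09) xor 72 = f3 xor 72 = 81

00101001 11000100 11101101 10000000 10011000 10000001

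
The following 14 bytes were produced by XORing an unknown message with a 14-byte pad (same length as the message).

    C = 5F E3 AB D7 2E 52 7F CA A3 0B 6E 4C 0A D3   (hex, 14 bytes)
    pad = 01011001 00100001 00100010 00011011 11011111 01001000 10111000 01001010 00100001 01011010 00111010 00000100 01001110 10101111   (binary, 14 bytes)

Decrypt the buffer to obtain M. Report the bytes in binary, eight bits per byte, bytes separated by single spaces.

00000110 11000010 10001001 11001100 11110001 00011010 11000111 10000000 10000010 01010001 01010100 01001000 01000100 01111100

XOR is its own inverse, so applying the key byte-wise gives the result directly.
5f ^ 59 = 06
e3 ^ 21 = c2
ab ^ 22 = 89
d7 ^ 1b = cc
2e ^ df = f1
52 ^ 48 = 1a
7f ^ b8 = c7
ca ^ 4a = 80
a3 ^ 21 = 82
0b ^ 5a = 51
6e ^ 3a = 54
4c ^ 04 = 48
0a ^ 4e = 44
d3 ^ af = 7c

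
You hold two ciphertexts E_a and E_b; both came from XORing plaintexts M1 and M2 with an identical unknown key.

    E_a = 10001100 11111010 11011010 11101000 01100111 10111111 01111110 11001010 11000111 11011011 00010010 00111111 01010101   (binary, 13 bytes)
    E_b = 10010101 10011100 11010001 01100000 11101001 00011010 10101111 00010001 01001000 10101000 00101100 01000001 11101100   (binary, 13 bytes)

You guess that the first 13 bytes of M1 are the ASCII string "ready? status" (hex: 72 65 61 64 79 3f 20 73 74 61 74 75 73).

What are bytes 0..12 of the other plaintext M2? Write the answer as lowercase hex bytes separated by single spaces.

First, E_a ⊕ E_b = (M1 ⊕ K) ⊕ (M2 ⊕ K) = M1 ⊕ M2, so the key drops out. Then M2 = (M1 ⊕ M2) ⊕ M1 over the first 13 bytes.
byte 0: (8c XOR 95) XOR 72 = 19 XOR 72 = 6b
byte 1: (fa XOR 9c) XOR 65 = 66 XOR 65 = 03
byte 2: (da XOR d1) XOR 61 = 0b XOR 61 = 6a
byte 3: (e8 XOR 60) XOR 64 = 88 XOR 64 = ec
byte 4: (67 XOR e9) XOR 79 = 8e XOR 79 = f7
byte 5: (bf XOR 1a) XOR 3f = a5 XOR 3f = 9a
byte 6: (7e XOR af) XOR 20 = d1 XOR 20 = f1
byte 7: (ca XOR 11) XOR 73 = db XOR 73 = a8
byte 8: (c7 XOR 48) XOR 74 = 8f XOR 74 = fb
byte 9: (db XOR a8) XOR 61 = 73 XOR 61 = 12
byte 10: (12 XOR 2c) XOR 74 = 3e XOR 74 = 4a
byte 11: (3f XOR 41) XOR 75 = 7e XOR 75 = 0b
byte 12: (55 XOR ec) XOR 73 = b9 XOR 73 = ca

6b 03 6a ec f7 9a f1 a8 fb 12 4a 0b ca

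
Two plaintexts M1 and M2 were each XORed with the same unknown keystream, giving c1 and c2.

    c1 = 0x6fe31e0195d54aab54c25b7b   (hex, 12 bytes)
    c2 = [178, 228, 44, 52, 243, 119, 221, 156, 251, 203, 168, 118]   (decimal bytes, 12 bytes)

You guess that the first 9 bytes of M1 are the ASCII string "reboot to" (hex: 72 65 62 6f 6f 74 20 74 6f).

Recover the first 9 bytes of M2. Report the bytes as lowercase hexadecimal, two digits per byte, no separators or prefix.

af62505a09d6b743c0

First, c1 ⊕ c2 = (M1 ⊕ K) ⊕ (M2 ⊕ K) = M1 ⊕ M2, so the key drops out. Then M2 = (M1 ⊕ M2) ⊕ M1 over the first 9 bytes.
byte 0: (6f XOR b2) XOR 72 = dd XOR 72 = af
byte 1: (e3 XOR e4) XOR 65 = 07 XOR 65 = 62
byte 2: (1e XOR 2c) XOR 62 = 32 XOR 62 = 50
byte 3: (01 XOR 34) XOR 6f = 35 XOR 6f = 5a
byte 4: (95 XOR f3) XOR 6f = 66 XOR 6f = 09
byte 5: (d5 XOR 77) XOR 74 = a2 XOR 74 = d6
byte 6: (4a XOR dd) XOR 20 = 97 XOR 20 = b7
byte 7: (ab XOR 9c) XOR 74 = 37 XOR 74 = 43
byte 8: (54 XOR fb) XOR 6f = af XOR 6f = c0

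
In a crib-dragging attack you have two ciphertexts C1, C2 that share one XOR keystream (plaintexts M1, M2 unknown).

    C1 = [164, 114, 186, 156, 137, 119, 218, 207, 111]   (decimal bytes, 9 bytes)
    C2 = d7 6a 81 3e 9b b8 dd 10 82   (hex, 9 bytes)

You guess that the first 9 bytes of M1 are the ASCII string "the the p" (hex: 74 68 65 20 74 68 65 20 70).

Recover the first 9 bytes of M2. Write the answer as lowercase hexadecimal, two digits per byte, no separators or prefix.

07705e8266a762ff9d

First, C1 ⊕ C2 = (M1 ⊕ K) ⊕ (M2 ⊕ K) = M1 ⊕ M2, so the key drops out. Then M2 = (M1 ⊕ M2) ⊕ M1 over the first 9 bytes.
byte 0: (a4 xor d7) xor 74 = 73 xor 74 = 07
byte 1: (72 xor 6a) xor 68 = 18 xor 68 = 70
byte 2: (ba xor 81) xor 65 = 3b xor 65 = 5e
byte 3: (9c xor 3e) xor 20 = a2 xor 20 = 82
byte 4: (89 xor 9b) xor 74 = 12 xor 74 = 66
byte 5: (77 xor b8) xor 68 = cf xor 68 = a7
byte 6: (da xor dd) xor 65 = 07 xor 65 = 62
byte 7: (cf xor 10) xor 20 = df xor 20 = ff
byte 8: (6f xor 82) xor 70 = ed xor 70 = 9d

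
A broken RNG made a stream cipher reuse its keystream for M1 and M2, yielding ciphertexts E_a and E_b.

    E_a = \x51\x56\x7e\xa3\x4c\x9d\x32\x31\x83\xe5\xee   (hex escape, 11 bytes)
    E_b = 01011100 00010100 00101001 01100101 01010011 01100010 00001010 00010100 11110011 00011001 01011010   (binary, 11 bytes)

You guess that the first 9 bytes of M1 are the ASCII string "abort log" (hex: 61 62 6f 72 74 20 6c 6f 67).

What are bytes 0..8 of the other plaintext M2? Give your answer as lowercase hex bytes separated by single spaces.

First, E_a ⊕ E_b = (M1 ⊕ K) ⊕ (M2 ⊕ K) = M1 ⊕ M2, so the key drops out. Then M2 = (M1 ⊕ M2) ⊕ M1 over the first 9 bytes.
byte 0: (51 ^ 5c) ^ 61 = 0d ^ 61 = 6c
byte 1: (56 ^ 14) ^ 62 = 42 ^ 62 = 20
byte 2: (7e ^ 29) ^ 6f = 57 ^ 6f = 38
byte 3: (a3 ^ 65) ^ 72 = c6 ^ 72 = b4
byte 4: (4c ^ 53) ^ 74 = 1f ^ 74 = 6b
byte 5: (9d ^ 62) ^ 20 = ff ^ 20 = df
byte 6: (32 ^ 0a) ^ 6c = 38 ^ 6c = 54
byte 7: (31 ^ 14) ^ 6f = 25 ^ 6f = 4a
byte 8: (83 ^ f3) ^ 67 = 70 ^ 67 = 17

6c 20 38 b4 6b df 54 4a 17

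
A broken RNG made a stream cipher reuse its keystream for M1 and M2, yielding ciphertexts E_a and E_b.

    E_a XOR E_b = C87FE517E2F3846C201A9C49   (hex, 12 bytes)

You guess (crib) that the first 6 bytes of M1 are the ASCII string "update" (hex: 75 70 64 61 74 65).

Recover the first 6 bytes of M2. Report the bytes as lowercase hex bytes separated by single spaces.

Since E_a ⊕ E_b = M1 ⊕ M2, XORing with the guessed M1 bytes yields the corresponding M2 bytes: M2 = (E_a ⊕ E_b) ⊕ M1.
c8 ^ 75 = bd
7f ^ 70 = 0f
e5 ^ 64 = 81
17 ^ 61 = 76
e2 ^ 74 = 96
f3 ^ 65 = 96

bd 0f 81 76 96 96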